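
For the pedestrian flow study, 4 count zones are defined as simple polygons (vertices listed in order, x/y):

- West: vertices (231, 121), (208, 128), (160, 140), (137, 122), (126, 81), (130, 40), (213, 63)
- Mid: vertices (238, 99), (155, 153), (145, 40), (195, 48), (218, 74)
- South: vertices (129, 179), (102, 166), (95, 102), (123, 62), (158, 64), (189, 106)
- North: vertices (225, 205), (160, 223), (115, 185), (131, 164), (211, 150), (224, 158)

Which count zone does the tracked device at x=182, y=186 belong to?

Cast a ray rightward from (182, 186). For each polygon, the edges (by vertex number in listed order) whose endpoints lie on opposite sides of y = 186, where each meets that height, and whether that is right or left of the point:
West: no edge straddles that height → 0 crossings.
Mid: no edge straddles that height → 0 crossings.
South: no edge straddles that height → 0 crossings.
North: 2–3 at x≈116.2 (left), 6–1 at x≈224.6 (right) → 1 crossing.
Only North has an odd count, so the point is inside North.

North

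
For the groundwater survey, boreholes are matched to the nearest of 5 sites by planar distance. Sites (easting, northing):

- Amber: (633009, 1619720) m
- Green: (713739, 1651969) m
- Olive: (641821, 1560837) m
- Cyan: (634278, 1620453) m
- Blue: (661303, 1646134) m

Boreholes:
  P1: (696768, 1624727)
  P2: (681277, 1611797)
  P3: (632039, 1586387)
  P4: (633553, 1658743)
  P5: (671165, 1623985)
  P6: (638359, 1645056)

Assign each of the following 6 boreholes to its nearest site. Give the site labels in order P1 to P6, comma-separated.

Green, Blue, Olive, Blue, Blue, Blue

P1 → Green (d²=1030141405.00)
P2 → Blue (d²=1577990245.00)
P3 → Olive (d²=748490024.00)
P4 → Blue (d²=929049381.00)
P5 → Blue (d²=587837245.00)
P6 → Blue (d²=527589220.00)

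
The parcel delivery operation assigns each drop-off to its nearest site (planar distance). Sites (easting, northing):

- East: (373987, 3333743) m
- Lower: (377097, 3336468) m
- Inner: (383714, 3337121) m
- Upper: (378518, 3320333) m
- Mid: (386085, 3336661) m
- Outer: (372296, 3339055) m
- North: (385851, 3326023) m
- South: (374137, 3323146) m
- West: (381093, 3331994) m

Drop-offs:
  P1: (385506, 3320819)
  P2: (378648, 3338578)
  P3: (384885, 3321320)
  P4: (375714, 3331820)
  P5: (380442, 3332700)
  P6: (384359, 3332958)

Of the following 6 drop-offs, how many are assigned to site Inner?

0

P1 → North
P2 → Lower
P3 → North
P4 → East
P5 → West
P6 → West
0 of the 6 go to Inner.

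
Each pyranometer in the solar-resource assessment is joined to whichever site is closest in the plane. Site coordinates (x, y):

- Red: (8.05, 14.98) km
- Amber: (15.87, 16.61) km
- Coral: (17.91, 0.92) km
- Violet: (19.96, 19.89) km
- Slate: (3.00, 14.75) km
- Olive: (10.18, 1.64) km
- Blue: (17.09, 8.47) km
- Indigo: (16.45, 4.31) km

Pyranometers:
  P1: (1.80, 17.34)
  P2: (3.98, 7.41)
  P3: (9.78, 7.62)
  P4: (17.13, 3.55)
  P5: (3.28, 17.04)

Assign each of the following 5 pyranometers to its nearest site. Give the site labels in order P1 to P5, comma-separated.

Slate, Slate, Olive, Indigo, Slate

P1 → Slate (d²=8.15)
P2 → Slate (d²=54.84)
P3 → Olive (d²=35.92)
P4 → Indigo (d²=1.04)
P5 → Slate (d²=5.32)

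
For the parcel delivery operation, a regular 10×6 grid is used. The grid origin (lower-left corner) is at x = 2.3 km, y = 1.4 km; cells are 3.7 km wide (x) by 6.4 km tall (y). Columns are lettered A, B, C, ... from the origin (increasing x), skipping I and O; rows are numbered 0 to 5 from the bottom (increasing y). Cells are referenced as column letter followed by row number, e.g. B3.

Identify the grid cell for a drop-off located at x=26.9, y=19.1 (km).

Column index: ⌊(26.9 − 2.3) / 3.7⌋ = ⌊6.649⌋ = 6 → column G
Row offset from origin: ⌊(19.1 − 1.4) / 6.4⌋ = ⌊2.766⌋ = 2 → row 2

G2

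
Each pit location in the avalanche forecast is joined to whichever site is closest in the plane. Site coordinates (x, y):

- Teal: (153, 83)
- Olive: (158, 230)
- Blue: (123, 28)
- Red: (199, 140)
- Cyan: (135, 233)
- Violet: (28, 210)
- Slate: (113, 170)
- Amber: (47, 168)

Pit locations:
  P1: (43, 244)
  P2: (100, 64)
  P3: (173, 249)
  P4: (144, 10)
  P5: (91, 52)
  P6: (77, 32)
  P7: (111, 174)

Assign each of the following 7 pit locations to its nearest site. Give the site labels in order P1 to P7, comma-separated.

Violet, Blue, Olive, Blue, Blue, Blue, Slate

P1 → Violet (d²=1381.00)
P2 → Blue (d²=1825.00)
P3 → Olive (d²=586.00)
P4 → Blue (d²=765.00)
P5 → Blue (d²=1600.00)
P6 → Blue (d²=2132.00)
P7 → Slate (d²=20.00)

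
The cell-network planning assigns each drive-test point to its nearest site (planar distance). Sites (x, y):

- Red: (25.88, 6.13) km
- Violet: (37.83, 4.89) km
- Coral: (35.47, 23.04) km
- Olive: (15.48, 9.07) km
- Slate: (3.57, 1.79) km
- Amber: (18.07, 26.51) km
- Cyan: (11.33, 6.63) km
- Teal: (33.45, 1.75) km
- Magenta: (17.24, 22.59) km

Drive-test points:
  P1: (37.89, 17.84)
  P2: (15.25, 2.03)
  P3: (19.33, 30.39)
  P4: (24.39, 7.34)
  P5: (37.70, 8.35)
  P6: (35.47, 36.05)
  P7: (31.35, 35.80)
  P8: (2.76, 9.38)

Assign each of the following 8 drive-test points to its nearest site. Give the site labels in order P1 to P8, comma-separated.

Coral, Cyan, Amber, Red, Violet, Coral, Coral, Slate

P1 → Coral (d²=32.90)
P2 → Cyan (d²=36.53)
P3 → Amber (d²=16.64)
P4 → Red (d²=3.68)
P5 → Violet (d²=11.99)
P6 → Coral (d²=169.26)
P7 → Coral (d²=179.79)
P8 → Slate (d²=58.26)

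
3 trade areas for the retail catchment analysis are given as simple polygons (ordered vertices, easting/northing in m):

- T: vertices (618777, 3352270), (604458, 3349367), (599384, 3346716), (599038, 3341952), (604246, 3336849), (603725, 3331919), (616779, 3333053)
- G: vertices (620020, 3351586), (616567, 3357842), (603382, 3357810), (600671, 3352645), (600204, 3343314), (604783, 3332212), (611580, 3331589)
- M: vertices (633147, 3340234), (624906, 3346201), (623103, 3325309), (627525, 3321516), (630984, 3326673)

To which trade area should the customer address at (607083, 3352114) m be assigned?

Cast a ray rightward from (607083, 3352114). For each polygon, the edges (by vertex number in listed order) whose endpoints lie on opposite sides of northing = 3352114, where each meets that height, and whether that is right or left of the point:
T: 1–2 at easting≈618007.5 (right), 7–1 at easting≈618760.8 (right) → 2 crossings.
G: 1–2 at easting≈619728.6 (right), 4–5 at easting≈600644.4 (left) → 1 crossing.
M: no edge straddles that height → 0 crossings.
Only G has an odd count, so the point is inside G.

G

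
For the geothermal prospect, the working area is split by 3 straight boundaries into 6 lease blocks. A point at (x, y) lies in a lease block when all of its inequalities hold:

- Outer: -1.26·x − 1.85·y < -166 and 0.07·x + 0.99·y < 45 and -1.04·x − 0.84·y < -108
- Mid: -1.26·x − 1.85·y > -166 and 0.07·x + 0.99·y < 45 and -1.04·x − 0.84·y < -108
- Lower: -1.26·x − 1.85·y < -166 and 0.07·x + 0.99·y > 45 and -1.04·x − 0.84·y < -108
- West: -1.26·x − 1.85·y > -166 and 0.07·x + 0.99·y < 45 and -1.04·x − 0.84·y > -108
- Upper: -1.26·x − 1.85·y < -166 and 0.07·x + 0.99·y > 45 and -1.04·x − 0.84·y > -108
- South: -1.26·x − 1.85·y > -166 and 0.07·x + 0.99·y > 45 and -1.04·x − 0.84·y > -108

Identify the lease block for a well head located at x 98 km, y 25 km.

-1.26·98 − 1.85·25 = -169.730, which is < -166
0.07·98 + 0.99·25 = 31.610, which is < 45
-1.04·98 − 0.84·25 = -122.920, which is < -108
This sign pattern matches Outer.

Outer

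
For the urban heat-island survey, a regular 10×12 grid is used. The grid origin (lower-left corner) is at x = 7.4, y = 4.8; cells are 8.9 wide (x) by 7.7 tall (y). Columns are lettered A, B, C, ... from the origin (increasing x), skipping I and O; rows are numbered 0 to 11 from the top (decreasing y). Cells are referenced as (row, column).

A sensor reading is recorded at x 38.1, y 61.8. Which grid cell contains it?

Column index: ⌊(38.1 − 7.4) / 8.9⌋ = ⌊3.449⌋ = 3 → column D
Row offset from origin: ⌊(61.8 − 4.8) / 7.7⌋ = ⌊7.403⌋ = 7 → row 4 (counted from top)

(4, D)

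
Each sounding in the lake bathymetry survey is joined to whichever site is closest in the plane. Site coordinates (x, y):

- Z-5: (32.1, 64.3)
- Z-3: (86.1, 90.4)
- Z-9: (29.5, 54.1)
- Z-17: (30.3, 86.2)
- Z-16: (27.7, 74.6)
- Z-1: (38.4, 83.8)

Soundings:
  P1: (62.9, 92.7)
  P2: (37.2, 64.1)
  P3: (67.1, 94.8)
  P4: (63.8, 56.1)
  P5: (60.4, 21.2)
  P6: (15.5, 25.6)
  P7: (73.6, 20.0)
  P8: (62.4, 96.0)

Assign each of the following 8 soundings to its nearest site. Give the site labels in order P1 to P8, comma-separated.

Z-3, Z-5, Z-3, Z-5, Z-9, Z-9, Z-9, Z-3

P1 → Z-3 (d²=543.53)
P2 → Z-5 (d²=26.05)
P3 → Z-3 (d²=380.36)
P4 → Z-5 (d²=1072.13)
P5 → Z-9 (d²=2037.22)
P6 → Z-9 (d²=1008.25)
P7 → Z-9 (d²=3107.62)
P8 → Z-3 (d²=593.05)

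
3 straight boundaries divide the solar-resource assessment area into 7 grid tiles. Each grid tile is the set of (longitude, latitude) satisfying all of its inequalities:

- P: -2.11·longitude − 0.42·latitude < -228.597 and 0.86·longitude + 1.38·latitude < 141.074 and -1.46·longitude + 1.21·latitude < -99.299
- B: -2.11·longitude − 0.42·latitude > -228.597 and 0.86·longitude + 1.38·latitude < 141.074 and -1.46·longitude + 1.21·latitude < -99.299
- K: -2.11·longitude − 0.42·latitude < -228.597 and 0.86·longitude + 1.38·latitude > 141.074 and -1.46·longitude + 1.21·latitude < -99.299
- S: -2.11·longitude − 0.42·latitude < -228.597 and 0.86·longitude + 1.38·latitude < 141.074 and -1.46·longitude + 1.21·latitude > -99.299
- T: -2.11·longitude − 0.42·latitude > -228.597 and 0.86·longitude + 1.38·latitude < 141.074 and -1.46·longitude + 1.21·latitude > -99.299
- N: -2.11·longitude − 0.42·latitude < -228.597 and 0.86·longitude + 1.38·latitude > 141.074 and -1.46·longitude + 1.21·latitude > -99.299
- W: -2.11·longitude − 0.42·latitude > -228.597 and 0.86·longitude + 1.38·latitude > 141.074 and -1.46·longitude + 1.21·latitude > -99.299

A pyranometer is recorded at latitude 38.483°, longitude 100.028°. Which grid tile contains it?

B

-2.11·100.028 − 0.42·38.483 = -227.222, which is > -228.597
0.86·100.028 + 1.38·38.483 = 139.131, which is < 141.074
-1.46·100.028 + 1.21·38.483 = -99.476, which is < -99.299
This sign pattern matches B.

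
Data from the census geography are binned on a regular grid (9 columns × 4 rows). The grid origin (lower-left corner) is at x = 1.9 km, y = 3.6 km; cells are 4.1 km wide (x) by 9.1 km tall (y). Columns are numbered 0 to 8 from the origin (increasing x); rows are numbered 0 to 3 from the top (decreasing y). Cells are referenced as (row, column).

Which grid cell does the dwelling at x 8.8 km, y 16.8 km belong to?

(2, 1)

Column index: ⌊(8.8 − 1.9) / 4.1⌋ = ⌊1.683⌋ = 1
Row offset from origin: ⌊(16.8 − 3.6) / 9.1⌋ = ⌊1.451⌋ = 1 → row 2 (counted from top)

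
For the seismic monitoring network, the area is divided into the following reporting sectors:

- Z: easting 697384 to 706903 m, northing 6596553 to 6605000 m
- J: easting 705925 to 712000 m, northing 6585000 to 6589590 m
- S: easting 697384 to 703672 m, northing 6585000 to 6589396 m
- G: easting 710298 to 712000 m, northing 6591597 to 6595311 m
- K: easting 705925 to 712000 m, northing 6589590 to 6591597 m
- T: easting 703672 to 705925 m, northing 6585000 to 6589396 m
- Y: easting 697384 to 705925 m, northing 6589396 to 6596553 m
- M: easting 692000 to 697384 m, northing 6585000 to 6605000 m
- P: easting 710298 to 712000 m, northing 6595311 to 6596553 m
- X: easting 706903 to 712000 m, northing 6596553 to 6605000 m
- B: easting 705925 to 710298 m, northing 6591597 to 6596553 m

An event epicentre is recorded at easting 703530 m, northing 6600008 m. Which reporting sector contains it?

Z

The point has easting = 703530 and northing = 6600008.
Only Z satisfies 697384 ≤ easting ≤ 706903 and 6596553 ≤ northing ≤ 6605000.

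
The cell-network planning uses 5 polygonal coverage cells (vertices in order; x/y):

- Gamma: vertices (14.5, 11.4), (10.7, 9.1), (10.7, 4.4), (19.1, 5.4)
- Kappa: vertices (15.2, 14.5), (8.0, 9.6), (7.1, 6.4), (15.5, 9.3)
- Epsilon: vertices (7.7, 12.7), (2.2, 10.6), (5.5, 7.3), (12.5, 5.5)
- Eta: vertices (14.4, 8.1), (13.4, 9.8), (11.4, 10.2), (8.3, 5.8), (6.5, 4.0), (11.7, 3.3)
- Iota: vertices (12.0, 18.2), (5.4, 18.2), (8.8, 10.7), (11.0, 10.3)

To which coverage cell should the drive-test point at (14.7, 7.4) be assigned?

Cast a ray rightward from (14.7, 7.4). For each polygon, the edges (by vertex number in listed order) whose endpoints lie on opposite sides of y = 7.4, where each meets that height, and whether that is right or left of the point:
Gamma: 2–3 at x≈10.70 (left), 4–1 at x≈17.57 (right) → 1 crossing.
Kappa: 2–3 at x≈7.38 (left), 3–4 at x≈10.00 (left) → 0 crossings.
Epsilon: 2–3 at x≈5.40 (left), 4–1 at x≈11.23 (left) → 0 crossings.
Eta: 3–4 at x≈9.43 (left), 6–1 at x≈14.01 (left) → 0 crossings.
Iota: no edge straddles that height → 0 crossings.
Only Gamma has an odd count, so the point is inside Gamma.

Gamma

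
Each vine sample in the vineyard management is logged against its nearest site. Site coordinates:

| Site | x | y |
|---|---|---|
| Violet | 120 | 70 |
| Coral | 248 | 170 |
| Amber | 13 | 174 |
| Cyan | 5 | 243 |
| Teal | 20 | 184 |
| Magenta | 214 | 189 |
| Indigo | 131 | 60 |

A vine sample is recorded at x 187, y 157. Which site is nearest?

Squared distances to each site:
Violet: 12058.000; Coral: 3890.000; Amber: 30565.000; Cyan: 40520.000; Teal: 28618.000; Magenta: 1753.000; Indigo: 12545.000.
Minimum at Magenta.

Magenta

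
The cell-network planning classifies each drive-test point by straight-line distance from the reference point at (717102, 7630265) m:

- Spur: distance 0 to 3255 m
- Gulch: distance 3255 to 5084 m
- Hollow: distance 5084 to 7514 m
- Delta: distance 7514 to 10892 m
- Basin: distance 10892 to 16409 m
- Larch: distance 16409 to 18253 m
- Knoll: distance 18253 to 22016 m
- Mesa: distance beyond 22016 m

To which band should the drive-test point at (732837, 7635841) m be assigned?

Distance = √((732837−717102)² + (7635841−7630265)²) = √(247590225.000 + 31091776.000) = 16693.771 m.
16409 ≤ 16693.771 < 18253 → Larch.

Larch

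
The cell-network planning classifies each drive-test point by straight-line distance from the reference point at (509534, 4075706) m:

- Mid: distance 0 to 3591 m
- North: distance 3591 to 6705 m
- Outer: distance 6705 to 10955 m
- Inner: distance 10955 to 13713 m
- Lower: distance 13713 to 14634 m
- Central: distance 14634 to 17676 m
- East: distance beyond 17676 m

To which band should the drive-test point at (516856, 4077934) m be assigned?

Distance = √((516856−509534)² + (4077934−4075706)²) = √(53611684.000 + 4963984.000) = 7653.474 m.
6705 ≤ 7653.474 < 10955 → Outer.

Outer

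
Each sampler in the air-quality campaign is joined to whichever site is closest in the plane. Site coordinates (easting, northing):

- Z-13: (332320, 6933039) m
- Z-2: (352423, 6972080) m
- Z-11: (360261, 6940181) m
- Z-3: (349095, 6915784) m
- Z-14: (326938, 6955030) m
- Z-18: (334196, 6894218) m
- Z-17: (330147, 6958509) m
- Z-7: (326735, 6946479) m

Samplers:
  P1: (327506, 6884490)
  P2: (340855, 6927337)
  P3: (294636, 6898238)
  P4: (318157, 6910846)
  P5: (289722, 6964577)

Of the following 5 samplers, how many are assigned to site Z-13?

P1 → Z-18
P2 → Z-13
P3 → Z-18
P4 → Z-18
P5 → Z-14
1 of the 5 goes to Z-13.

1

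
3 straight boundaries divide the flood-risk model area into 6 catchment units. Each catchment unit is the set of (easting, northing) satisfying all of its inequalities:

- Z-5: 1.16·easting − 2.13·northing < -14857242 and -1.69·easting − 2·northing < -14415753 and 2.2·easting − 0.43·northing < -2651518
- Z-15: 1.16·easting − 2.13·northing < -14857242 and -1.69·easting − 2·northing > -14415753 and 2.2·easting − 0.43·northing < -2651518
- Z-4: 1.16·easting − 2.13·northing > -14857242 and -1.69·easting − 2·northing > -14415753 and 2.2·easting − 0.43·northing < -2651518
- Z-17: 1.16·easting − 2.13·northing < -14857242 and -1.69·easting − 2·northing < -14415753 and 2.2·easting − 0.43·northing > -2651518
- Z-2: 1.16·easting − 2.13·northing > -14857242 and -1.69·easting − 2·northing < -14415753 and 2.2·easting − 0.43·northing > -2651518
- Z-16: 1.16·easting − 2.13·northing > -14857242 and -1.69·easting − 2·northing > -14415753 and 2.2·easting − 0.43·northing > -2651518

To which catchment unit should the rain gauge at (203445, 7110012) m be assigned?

Z-17

1.16·203445 − 2.13·7110012 = -14908329.360, which is < -14857242
-1.69·203445 − 2·7110012 = -14563846.050, which is < -14415753
2.2·203445 − 0.43·7110012 = -2609726.160, which is > -2651518
This sign pattern matches Z-17.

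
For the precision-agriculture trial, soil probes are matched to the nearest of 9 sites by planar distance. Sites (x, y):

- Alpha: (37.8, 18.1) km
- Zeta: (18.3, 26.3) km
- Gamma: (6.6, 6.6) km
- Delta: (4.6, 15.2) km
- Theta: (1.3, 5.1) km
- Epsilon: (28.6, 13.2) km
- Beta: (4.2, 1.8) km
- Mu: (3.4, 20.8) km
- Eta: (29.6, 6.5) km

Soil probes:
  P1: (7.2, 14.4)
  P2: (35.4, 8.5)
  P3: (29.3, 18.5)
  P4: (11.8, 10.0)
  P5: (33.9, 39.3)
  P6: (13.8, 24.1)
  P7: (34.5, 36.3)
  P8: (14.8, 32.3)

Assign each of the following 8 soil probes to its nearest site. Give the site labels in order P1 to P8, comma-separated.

P1 → Delta (d²=7.40)
P2 → Eta (d²=37.64)
P3 → Epsilon (d²=28.58)
P4 → Gamma (d²=38.60)
P5 → Zeta (d²=412.36)
P6 → Zeta (d²=25.09)
P7 → Alpha (d²=342.13)
P8 → Zeta (d²=48.25)

Delta, Eta, Epsilon, Gamma, Zeta, Zeta, Alpha, Zeta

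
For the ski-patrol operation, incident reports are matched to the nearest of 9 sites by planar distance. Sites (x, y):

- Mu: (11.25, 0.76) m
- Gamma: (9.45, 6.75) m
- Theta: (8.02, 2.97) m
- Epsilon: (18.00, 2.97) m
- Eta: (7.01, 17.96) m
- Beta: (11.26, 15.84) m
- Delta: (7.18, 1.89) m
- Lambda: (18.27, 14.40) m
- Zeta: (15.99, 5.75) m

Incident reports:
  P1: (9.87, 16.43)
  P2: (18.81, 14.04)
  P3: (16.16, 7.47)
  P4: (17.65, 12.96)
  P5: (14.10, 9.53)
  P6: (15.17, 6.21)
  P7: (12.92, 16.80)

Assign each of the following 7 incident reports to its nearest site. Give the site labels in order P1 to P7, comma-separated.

P1 → Beta (d²=2.28)
P2 → Lambda (d²=0.42)
P3 → Zeta (d²=2.99)
P4 → Lambda (d²=2.46)
P5 → Zeta (d²=17.86)
P6 → Zeta (d²=0.88)
P7 → Beta (d²=3.68)

Beta, Lambda, Zeta, Lambda, Zeta, Zeta, Beta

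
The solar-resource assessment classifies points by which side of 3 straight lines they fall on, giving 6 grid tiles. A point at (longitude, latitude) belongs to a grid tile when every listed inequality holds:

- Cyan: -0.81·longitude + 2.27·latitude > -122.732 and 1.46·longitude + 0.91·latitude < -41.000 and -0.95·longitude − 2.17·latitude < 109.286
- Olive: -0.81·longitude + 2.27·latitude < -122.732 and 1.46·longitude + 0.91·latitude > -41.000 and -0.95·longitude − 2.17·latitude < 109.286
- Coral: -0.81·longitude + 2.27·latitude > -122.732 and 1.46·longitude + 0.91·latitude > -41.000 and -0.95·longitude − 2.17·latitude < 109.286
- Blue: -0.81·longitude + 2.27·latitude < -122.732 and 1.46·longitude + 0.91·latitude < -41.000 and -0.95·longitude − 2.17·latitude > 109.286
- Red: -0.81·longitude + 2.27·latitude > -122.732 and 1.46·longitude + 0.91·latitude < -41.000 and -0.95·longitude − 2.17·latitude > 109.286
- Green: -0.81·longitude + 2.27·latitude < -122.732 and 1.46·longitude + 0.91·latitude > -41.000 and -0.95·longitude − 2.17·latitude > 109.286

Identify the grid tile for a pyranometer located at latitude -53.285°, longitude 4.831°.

Blue

-0.81·4.831 + 2.27·-53.285 = -124.870, which is < -122.732
1.46·4.831 + 0.91·-53.285 = -41.436, which is < -41.000
-0.95·4.831 − 2.17·-53.285 = 111.039, which is > 109.286
This sign pattern matches Blue.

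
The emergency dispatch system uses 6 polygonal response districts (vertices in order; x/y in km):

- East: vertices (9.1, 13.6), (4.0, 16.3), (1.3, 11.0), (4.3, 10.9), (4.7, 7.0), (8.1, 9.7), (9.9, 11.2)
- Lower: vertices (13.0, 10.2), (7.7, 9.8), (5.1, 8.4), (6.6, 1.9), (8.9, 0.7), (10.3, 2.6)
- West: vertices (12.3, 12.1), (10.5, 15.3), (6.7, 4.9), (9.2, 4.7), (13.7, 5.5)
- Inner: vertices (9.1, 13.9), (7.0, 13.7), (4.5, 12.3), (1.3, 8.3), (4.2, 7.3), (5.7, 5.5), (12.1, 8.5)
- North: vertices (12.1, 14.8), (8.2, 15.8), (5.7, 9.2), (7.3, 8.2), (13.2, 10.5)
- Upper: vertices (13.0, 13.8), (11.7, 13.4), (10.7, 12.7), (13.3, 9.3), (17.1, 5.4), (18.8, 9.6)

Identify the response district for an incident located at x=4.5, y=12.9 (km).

Cast a ray rightward from (4.5, 12.9). For each polygon, the edges (by vertex number in listed order) whose endpoints lie on opposite sides of y = 12.9, where each meets that height, and whether that is right or left of the point:
East: 2–3 at x≈2.27 (left), 7–1 at x≈9.33 (right) → 1 crossing.
Lower: no edge straddles that height → 0 crossings.
West: 1–2 at x≈11.85 (right), 2–3 at x≈9.62 (right) → 2 crossings.
Inner: 2–3 at x≈5.57 (right), 7–1 at x≈9.66 (right) → 2 crossings.
North: 2–3 at x≈7.10 (right), 5–1 at x≈12.59 (right) → 2 crossings.
Upper: 2–3 at x≈10.99 (right), 6–1 at x≈14.24 (right) → 2 crossings.
Only East has an odd count, so the point is inside East.

East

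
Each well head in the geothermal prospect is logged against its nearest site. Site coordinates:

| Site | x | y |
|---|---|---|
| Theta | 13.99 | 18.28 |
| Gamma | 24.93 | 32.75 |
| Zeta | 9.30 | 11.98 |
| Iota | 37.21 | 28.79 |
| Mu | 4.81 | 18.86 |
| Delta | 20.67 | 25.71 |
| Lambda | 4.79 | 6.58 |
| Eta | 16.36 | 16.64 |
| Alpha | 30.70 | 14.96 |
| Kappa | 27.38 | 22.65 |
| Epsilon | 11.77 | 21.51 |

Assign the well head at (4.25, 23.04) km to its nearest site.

Mu

Squared distances to each site:
Theta: 117.525; Gamma: 521.947; Zeta: 147.826; Iota: 1119.424; Mu: 17.786; Delta: 276.745; Lambda: 271.223; Eta: 187.612; Alpha: 764.889; Kappa: 535.149; Epsilon: 58.891.
Minimum at Mu.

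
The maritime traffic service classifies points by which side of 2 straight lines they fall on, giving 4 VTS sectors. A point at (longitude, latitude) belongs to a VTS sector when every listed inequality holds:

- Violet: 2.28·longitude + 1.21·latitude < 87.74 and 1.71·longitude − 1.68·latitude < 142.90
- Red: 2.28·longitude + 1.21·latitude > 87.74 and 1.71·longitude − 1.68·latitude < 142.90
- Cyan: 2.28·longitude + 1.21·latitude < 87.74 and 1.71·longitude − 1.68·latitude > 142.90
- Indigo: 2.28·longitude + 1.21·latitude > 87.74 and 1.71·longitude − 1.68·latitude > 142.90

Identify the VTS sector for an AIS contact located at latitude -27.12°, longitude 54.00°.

Red

2.28·54.00 + 1.21·-27.12 = 90.305, which is > 87.74
1.71·54.00 − 1.68·-27.12 = 137.902, which is < 142.90
This sign pattern matches Red.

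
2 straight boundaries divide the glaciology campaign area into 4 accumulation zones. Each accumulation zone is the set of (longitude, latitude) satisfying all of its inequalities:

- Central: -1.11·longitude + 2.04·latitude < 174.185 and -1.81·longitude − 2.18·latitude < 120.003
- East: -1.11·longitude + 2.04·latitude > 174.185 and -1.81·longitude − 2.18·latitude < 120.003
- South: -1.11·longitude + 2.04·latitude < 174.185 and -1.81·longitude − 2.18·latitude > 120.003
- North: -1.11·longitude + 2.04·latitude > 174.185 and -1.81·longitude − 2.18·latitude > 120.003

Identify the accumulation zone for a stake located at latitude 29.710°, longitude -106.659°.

-1.11·-106.659 + 2.04·29.710 = 179.000, which is > 174.185
-1.81·-106.659 − 2.18·29.710 = 128.285, which is > 120.003
This sign pattern matches North.

North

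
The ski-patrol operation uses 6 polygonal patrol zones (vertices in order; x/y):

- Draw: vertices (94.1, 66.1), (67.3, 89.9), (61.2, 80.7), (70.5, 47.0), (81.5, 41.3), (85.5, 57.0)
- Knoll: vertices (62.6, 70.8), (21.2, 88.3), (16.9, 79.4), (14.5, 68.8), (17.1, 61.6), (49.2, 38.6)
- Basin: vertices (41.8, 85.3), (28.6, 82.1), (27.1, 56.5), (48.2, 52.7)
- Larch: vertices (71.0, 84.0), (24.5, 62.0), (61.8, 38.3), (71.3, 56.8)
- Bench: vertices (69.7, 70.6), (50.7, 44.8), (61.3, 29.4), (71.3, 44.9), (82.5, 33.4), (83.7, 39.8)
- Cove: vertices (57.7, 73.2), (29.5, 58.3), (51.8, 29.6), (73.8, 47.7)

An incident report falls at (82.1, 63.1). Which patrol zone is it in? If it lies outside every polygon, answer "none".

Cast a ray rightward from (82.1, 63.1). For each polygon, the edges (by vertex number in listed order) whose endpoints lie on opposite sides of y = 63.1, where each meets that height, and whether that is right or left of the point:
Draw: 3–4 at x≈66.06 (left), 6–1 at x≈91.26 (right) → 1 crossing.
Knoll: 4–5 at x≈16.56 (left), 6–1 at x≈59.40 (left) → 0 crossings.
Basin: 2–3 at x≈27.49 (left), 4–1 at x≈46.16 (left) → 0 crossings.
Larch: 1–2 at x≈26.83 (left), 4–1 at x≈71.23 (left) → 0 crossings.
Bench: 1–2 at x≈64.18 (left), 6–1 at x≈73.11 (left) → 0 crossings.
Cove: 1–2 at x≈38.58 (left), 4–1 at x≈64.08 (left) → 0 crossings.
Only Draw has an odd count, so the point is inside Draw.

Draw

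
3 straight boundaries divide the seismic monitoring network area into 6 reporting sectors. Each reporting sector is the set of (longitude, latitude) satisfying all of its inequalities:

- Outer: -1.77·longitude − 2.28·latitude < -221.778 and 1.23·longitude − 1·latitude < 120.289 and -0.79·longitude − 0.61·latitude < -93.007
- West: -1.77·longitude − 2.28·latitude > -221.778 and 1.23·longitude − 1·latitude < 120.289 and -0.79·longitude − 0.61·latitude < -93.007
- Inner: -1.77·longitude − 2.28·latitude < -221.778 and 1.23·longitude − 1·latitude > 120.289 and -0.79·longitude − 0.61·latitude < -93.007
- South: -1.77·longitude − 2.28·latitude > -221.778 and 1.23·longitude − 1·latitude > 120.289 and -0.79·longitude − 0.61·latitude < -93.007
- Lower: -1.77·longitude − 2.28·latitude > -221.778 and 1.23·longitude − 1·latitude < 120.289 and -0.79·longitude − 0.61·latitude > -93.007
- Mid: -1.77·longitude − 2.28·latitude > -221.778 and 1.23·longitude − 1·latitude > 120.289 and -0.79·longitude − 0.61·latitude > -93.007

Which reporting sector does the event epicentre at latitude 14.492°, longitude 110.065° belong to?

Inner

-1.77·110.065 − 2.28·14.492 = -227.857, which is < -221.778
1.23·110.065 − 1·14.492 = 120.888, which is > 120.289
-0.79·110.065 − 0.61·14.492 = -95.791, which is < -93.007
This sign pattern matches Inner.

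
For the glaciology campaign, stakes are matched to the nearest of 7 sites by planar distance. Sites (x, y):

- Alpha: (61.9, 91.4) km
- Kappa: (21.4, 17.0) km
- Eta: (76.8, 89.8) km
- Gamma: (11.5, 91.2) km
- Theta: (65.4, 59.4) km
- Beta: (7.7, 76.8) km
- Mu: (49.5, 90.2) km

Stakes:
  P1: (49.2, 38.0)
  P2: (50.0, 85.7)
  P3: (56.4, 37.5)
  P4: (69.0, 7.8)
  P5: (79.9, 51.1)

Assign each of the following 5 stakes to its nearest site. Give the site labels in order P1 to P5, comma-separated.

P1 → Theta (d²=720.40)
P2 → Mu (d²=20.50)
P3 → Theta (d²=560.61)
P4 → Kappa (d²=2350.40)
P5 → Theta (d²=279.14)

Theta, Mu, Theta, Kappa, Theta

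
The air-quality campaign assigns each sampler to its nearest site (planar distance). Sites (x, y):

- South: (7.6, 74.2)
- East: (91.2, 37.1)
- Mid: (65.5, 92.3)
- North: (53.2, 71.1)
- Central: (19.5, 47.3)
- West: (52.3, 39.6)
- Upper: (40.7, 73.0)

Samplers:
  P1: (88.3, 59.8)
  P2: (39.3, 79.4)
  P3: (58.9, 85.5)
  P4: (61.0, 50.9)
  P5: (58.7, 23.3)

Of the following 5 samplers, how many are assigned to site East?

P1 → East
P2 → Upper
P3 → Mid
P4 → West
P5 → West
1 of the 5 goes to East.

1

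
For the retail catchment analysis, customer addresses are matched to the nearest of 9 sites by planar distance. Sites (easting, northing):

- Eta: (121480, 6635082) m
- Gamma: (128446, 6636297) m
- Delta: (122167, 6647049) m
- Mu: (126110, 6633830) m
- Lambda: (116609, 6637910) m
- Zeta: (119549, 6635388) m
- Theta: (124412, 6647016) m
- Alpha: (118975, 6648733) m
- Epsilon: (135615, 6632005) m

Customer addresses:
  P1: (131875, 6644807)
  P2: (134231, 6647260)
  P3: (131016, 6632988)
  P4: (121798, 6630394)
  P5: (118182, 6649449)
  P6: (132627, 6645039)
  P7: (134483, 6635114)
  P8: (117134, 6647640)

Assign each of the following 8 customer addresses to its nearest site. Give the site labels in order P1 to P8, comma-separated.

P1 → Theta (d²=60576050.00)
P2 → Theta (d²=96472297.00)
P3 → Gamma (d²=17554381.00)
P4 → Eta (d²=22078468.00)
P5 → Alpha (d²=1141505.00)
P6 → Theta (d²=71394754.00)
P7 → Epsilon (d²=10947305.00)
P8 → Alpha (d²=4583930.00)

Theta, Theta, Gamma, Eta, Alpha, Theta, Epsilon, Alpha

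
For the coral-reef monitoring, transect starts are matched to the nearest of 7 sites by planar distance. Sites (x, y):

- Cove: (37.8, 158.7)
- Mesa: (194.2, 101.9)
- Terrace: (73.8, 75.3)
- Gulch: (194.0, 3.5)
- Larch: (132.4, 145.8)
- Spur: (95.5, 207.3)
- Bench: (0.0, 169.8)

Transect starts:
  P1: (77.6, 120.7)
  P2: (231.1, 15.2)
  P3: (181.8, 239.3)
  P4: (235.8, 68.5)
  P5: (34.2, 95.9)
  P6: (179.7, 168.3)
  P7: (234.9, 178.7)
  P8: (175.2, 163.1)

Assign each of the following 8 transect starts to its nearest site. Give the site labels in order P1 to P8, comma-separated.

Terrace, Gulch, Spur, Mesa, Terrace, Larch, Mesa, Larch

P1 → Terrace (d²=2075.60)
P2 → Gulch (d²=1513.30)
P3 → Spur (d²=8471.69)
P4 → Mesa (d²=2846.12)
P5 → Terrace (d²=1992.52)
P6 → Larch (d²=2743.54)
P7 → Mesa (d²=7554.73)
P8 → Larch (d²=2131.13)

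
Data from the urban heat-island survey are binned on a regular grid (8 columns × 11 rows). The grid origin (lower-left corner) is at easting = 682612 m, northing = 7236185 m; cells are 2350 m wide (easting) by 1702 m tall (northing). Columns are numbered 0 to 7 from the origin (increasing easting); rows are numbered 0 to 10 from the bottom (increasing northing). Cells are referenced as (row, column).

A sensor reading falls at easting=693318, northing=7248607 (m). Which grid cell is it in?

Column index: ⌊(693318 − 682612) / 2350⌋ = ⌊4.556⌋ = 4
Row offset from origin: ⌊(7248607 − 7236185) / 1702⌋ = ⌊7.298⌋ = 7 → row 7

(7, 4)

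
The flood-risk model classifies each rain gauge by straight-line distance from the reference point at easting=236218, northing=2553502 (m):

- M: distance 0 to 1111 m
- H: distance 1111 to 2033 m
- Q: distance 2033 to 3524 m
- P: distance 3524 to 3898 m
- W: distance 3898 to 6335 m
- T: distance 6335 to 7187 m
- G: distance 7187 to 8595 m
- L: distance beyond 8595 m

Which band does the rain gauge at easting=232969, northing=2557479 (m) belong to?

Distance = √((232969−236218)² + (2557479−2553502)²) = √(10556001.000 + 15816529.000) = 5135.419 m.
3898 ≤ 5135.419 < 6335 → W.

W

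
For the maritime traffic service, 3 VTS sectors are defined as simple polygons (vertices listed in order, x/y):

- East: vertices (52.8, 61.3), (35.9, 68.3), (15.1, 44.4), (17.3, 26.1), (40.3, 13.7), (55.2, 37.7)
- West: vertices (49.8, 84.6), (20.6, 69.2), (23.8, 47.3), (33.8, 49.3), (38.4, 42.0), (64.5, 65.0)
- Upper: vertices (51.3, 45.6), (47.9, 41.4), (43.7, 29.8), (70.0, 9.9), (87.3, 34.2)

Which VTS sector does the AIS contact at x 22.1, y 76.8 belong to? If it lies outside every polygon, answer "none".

Cast a ray rightward from (22.1, 76.8). For each polygon, the edges (by vertex number in listed order) whose endpoints lie on opposite sides of y = 76.8, where each meets that height, and whether that is right or left of the point:
East: no edge straddles that height → 0 crossings.
West: 1–2 at x≈35.01 (right), 6–1 at x≈55.65 (right) → 2 crossings.
Upper: no edge straddles that height → 0 crossings.
All counts are even, so the point lies outside every listed polygon.

none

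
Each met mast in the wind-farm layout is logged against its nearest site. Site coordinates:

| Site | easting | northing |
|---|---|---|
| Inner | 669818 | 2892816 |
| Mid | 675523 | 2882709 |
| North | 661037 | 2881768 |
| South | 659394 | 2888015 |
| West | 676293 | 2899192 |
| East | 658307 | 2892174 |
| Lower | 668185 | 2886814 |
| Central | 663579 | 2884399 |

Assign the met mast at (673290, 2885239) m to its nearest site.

Mid

Squared distances to each site:
Inner: 69465713.000; Mid: 11387189.000; North: 162183850.000; South: 200804992.000; West: 203704218.000; East: 272584514.000; Lower: 28541650.000; Central: 95009121.000.
Minimum at Mid.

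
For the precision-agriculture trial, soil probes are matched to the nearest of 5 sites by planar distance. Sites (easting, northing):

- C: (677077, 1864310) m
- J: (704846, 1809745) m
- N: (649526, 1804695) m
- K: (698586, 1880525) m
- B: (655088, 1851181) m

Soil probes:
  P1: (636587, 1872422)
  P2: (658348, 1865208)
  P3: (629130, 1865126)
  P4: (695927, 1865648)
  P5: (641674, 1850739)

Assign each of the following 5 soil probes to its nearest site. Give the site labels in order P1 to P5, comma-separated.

P1 → B (d²=793467082.00)
P2 → B (d²=207384329.00)
P3 → B (d²=868280789.00)
P4 → K (d²=228395410.00)
P5 → B (d²=180130760.00)

B, B, B, K, B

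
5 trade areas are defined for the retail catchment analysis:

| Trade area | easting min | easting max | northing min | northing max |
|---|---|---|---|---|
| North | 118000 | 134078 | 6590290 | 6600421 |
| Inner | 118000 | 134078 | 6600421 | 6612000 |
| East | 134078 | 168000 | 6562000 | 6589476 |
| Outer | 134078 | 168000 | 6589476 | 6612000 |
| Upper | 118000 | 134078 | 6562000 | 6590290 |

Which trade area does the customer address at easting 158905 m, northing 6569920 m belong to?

East

The point has easting = 158905 and northing = 6569920.
Only East satisfies 134078 ≤ easting ≤ 168000 and 6562000 ≤ northing ≤ 6589476.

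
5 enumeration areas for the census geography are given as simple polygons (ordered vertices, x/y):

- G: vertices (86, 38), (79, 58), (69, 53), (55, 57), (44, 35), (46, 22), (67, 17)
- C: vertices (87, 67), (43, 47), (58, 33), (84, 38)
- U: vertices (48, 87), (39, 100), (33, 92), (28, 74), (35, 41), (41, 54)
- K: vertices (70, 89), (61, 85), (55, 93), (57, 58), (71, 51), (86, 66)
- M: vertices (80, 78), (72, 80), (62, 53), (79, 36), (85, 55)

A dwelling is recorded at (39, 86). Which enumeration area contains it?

U

Cast a ray rightward from (39, 86). For each polygon, the edges (by vertex number in listed order) whose endpoints lie on opposite sides of y = 86, where each meets that height, and whether that is right or left of the point:
G: no edge straddles that height → 0 crossings.
C: no edge straddles that height → 0 crossings.
U: 3–4 at x≈31.3 (left), 6–1 at x≈47.8 (right) → 1 crossing.
K: 1–2 at x≈63.2 (right), 2–3 at x≈60.2 (right), 3–4 at x≈55.4 (right), 6–1 at x≈72.1 (right) → 4 crossings.
M: no edge straddles that height → 0 crossings.
Only U has an odd count, so the point is inside U.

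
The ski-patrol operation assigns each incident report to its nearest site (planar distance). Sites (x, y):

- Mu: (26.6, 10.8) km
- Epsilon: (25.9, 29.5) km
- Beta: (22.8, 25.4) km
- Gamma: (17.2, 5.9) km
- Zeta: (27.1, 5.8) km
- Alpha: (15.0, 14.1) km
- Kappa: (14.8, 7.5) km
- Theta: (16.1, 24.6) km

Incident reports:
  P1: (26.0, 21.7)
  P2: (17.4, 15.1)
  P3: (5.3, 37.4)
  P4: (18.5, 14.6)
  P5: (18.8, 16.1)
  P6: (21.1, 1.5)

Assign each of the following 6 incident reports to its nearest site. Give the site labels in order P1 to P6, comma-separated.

P1 → Beta (d²=23.93)
P2 → Alpha (d²=6.76)
P3 → Theta (d²=280.48)
P4 → Alpha (d²=12.50)
P5 → Alpha (d²=18.44)
P6 → Gamma (d²=34.57)

Beta, Alpha, Theta, Alpha, Alpha, Gamma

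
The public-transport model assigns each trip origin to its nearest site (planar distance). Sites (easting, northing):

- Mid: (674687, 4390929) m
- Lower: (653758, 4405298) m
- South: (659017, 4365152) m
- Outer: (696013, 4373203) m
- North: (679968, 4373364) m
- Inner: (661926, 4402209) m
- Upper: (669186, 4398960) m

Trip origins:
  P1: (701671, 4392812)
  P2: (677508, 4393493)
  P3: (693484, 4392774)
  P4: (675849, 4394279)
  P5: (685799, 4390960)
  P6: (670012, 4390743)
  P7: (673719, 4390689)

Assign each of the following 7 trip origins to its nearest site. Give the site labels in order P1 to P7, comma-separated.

P1 → Outer (d²=416525845.00)
P2 → Mid (d²=14532137.00)
P3 → Mid (d²=356731234.00)
P4 → Mid (d²=12572744.00)
P5 → Mid (d²=123477505.00)
P6 → Mid (d²=21890221.00)
P7 → Mid (d²=994624.00)

Outer, Mid, Mid, Mid, Mid, Mid, Mid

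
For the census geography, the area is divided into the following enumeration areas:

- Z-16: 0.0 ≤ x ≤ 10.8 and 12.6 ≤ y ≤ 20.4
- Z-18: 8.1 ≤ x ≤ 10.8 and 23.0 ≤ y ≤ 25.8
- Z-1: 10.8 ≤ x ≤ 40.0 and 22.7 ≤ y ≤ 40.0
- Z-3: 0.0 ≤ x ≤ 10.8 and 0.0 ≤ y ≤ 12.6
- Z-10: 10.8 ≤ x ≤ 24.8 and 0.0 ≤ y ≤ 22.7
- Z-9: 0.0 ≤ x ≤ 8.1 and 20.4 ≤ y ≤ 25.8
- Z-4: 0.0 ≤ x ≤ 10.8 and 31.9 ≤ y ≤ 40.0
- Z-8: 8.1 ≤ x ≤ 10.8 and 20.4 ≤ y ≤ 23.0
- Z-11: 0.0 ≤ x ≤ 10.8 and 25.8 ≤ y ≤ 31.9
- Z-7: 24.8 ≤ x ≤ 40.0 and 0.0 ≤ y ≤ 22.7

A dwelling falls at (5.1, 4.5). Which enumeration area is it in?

Z-3

The point has x = 5.1 and y = 4.5.
Only Z-3 satisfies 0.0 ≤ x ≤ 10.8 and 0.0 ≤ y ≤ 12.6.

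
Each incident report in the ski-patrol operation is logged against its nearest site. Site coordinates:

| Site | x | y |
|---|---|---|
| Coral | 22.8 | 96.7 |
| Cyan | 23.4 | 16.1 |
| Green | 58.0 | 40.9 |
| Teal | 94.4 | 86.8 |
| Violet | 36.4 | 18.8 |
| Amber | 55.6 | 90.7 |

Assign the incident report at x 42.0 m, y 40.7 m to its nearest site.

Green

Squared distances to each site:
Coral: 3504.640; Cyan: 951.120; Green: 256.040; Teal: 4870.970; Violet: 510.970; Amber: 2684.960.
Minimum at Green.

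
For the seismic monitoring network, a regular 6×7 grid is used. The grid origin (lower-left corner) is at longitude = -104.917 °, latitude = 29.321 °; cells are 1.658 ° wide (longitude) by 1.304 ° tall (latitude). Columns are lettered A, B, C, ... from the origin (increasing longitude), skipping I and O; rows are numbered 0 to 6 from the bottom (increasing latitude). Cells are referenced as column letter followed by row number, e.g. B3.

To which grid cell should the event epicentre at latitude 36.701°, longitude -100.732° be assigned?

Column index: ⌊(-100.732 − -104.917) / 1.658⌋ = ⌊2.524⌋ = 2 → column C
Row offset from origin: ⌊(36.701 − 29.321) / 1.304⌋ = ⌊5.660⌋ = 5 → row 5

C5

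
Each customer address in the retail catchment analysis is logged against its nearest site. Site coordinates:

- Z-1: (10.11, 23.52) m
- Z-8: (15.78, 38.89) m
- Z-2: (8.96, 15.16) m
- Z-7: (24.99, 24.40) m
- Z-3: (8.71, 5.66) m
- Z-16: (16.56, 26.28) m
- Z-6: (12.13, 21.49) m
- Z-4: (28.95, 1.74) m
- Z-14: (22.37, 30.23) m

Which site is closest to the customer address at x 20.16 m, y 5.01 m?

Squared distances to each site:
Z-1: 443.623; Z-8: 1167.039; Z-2: 228.462; Z-7: 399.301; Z-3: 131.525; Z-16: 465.373; Z-6: 336.071; Z-4: 87.957; Z-14: 640.932.
Minimum at Z-4.

Z-4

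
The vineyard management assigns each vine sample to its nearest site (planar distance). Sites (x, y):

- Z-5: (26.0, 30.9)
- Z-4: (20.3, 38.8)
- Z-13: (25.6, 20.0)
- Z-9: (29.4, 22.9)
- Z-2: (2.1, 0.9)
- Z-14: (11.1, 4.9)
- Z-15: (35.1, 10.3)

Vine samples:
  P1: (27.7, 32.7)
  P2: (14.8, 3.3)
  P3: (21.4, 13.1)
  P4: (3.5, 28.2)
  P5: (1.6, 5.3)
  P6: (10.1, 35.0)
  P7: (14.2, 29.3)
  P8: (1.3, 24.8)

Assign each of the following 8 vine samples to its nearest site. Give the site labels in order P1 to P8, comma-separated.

Z-5, Z-14, Z-13, Z-4, Z-2, Z-4, Z-4, Z-14

P1 → Z-5 (d²=6.13)
P2 → Z-14 (d²=16.25)
P3 → Z-13 (d²=65.25)
P4 → Z-4 (d²=394.60)
P5 → Z-2 (d²=19.61)
P6 → Z-4 (d²=118.48)
P7 → Z-4 (d²=127.46)
P8 → Z-14 (d²=492.05)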